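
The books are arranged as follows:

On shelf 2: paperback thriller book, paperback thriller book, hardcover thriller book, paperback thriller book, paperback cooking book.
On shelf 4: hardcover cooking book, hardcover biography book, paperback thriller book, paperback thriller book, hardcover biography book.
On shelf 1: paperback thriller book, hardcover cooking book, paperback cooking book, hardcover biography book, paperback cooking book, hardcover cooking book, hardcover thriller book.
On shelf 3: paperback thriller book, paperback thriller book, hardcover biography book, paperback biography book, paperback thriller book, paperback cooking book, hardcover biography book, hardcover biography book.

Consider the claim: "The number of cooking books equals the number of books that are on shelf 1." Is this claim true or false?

|cooking books| = 7.
|books on shelf 1| = 7.
The claim requires 7 = 7, which holds.

True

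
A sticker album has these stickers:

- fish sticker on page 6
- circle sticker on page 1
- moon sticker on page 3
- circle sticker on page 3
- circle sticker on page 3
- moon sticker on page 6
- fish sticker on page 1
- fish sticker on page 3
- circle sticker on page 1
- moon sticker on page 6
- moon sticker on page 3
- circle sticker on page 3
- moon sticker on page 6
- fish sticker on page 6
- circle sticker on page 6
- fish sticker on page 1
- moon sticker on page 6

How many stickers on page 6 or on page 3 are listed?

on page 3: 6; on page 6: 7; together 6 + 7 = 13.

13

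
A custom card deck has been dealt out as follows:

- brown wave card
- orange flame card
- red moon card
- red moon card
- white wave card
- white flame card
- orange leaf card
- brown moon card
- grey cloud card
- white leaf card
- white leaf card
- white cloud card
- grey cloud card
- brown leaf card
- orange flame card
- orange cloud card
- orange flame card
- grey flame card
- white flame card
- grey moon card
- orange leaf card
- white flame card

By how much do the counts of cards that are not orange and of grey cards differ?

cards that are not orange: 16. grey cards: 4.
|16 − 4| = 16 − 4 = 12.

12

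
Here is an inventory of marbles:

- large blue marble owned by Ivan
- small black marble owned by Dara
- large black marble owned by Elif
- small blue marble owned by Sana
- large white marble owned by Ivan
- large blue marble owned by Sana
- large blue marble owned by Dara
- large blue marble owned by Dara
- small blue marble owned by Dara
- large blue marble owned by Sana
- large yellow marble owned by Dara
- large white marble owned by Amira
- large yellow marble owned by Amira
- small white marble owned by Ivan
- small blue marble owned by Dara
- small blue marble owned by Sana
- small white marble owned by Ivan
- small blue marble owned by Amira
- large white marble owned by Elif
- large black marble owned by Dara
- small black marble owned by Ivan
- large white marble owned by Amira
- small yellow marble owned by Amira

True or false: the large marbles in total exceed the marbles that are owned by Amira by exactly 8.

large marbles: 13.
marbles owned by Amira: 5.
The claim requires 13 − 5 (= 8) to equal 8, which holds.

True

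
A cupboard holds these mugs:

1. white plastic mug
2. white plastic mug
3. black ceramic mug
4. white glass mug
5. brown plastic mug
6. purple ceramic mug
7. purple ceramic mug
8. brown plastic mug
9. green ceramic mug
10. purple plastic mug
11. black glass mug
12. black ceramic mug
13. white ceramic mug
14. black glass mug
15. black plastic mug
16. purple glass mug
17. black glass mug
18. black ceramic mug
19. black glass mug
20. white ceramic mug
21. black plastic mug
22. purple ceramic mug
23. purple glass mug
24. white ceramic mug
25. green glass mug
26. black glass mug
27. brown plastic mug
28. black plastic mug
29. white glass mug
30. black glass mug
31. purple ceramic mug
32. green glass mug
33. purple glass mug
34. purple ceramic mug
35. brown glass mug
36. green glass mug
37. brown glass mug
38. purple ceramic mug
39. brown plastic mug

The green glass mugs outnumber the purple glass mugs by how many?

green glass mugs: 3.
purple glass mugs: 3.
3 − 3 = 0.

0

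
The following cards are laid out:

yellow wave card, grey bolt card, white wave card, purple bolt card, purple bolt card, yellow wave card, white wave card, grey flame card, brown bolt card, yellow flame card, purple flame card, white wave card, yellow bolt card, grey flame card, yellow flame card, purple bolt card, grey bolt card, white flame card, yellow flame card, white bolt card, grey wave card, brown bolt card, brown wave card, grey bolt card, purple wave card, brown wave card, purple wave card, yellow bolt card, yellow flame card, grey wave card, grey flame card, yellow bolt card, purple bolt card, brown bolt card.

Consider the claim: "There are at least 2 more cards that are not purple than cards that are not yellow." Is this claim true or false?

True

cards that are not purple: 27.
cards that are not yellow: 25.
The claim requires 27 − 25 = 2 ≥ 2, which holds.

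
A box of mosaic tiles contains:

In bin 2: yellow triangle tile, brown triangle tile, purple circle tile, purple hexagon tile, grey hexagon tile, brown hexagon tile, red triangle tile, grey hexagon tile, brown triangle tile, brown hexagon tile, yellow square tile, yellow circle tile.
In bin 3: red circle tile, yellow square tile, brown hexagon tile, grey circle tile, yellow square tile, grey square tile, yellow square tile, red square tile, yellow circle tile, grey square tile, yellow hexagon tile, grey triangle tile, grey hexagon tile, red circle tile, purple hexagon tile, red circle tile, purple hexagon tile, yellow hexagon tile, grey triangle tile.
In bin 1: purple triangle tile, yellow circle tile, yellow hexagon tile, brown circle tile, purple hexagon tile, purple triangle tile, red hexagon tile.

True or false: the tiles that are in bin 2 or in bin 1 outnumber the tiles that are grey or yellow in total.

False

|tiles in bin 2 or in bin 1| = 19.
|tiles that are grey or yellow| = 19.
The claim requires 19 > 19, which does not hold.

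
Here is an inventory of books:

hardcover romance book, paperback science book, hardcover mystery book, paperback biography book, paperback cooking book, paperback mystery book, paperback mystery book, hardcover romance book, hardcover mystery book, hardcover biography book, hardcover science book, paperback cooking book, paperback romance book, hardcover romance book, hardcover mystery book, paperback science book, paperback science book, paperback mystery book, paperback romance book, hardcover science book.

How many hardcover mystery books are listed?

3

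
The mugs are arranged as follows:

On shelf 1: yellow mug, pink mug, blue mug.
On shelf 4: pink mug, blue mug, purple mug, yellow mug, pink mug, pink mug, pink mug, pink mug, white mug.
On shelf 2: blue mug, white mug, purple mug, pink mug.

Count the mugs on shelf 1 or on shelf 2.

on shelf 1: 3; on shelf 2: 4; together 3 + 4 = 7.

7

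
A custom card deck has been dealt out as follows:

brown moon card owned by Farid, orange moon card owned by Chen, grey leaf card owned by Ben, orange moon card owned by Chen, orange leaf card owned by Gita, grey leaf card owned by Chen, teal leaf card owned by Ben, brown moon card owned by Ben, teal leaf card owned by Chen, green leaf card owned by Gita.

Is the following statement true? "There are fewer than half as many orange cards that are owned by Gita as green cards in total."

Count of orange cards owned by Gita: 1.
There is 1 green card.
The claim requires 2 × 1 = 2 < 1, which does not hold.

False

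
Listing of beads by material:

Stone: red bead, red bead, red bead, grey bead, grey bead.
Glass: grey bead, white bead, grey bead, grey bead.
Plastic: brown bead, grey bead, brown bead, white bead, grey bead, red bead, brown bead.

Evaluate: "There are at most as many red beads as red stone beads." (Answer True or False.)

red beads: 4.
red stone beads: 3.
The claim requires 4 ≤ 3, which does not hold.

False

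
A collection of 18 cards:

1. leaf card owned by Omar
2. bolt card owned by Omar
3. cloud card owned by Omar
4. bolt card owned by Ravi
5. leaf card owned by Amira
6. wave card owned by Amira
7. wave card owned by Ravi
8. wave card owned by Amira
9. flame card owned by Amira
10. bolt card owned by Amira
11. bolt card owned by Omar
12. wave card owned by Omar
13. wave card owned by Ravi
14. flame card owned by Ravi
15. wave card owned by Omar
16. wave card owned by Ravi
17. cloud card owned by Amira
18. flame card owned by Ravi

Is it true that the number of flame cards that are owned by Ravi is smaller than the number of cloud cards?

Count of flame cards owned by Ravi: 2.
There are 2 cloud cards.
The claim requires 2 < 2, which does not hold.

False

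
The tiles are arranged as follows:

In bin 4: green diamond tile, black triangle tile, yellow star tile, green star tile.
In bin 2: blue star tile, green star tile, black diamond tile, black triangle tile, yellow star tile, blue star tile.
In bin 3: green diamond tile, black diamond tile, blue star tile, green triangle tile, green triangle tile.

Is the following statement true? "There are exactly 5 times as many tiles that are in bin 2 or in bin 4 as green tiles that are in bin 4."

True

There are 10 tiles in bin 2 or in bin 4.
There are 2 green tiles in bin 4.
The claim requires 10 = 5 × 2 = 10, which holds.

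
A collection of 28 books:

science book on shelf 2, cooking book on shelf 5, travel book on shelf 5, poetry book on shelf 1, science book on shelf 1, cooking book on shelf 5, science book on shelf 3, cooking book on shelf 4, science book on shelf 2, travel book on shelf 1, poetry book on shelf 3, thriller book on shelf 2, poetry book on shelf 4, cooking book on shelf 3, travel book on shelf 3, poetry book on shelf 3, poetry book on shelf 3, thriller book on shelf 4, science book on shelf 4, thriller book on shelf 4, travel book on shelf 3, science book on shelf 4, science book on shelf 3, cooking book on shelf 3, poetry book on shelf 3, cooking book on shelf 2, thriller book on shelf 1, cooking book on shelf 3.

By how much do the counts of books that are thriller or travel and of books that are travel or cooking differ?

books that are thriller or travel: 8. books that are travel or cooking: 11.
|8 − 11| = 11 − 8 = 3.

3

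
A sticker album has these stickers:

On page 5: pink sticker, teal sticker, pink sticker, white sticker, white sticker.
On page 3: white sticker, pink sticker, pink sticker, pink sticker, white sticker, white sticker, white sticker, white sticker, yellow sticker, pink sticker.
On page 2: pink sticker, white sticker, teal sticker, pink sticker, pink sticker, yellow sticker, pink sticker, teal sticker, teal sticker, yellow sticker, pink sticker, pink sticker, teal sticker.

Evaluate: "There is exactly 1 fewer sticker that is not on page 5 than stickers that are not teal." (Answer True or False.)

False

|stickers that are not on page 5| = 23.
|stickers that are not teal| = 23.
The claim requires 23 − 23 (= 0) to equal 1, which does not hold.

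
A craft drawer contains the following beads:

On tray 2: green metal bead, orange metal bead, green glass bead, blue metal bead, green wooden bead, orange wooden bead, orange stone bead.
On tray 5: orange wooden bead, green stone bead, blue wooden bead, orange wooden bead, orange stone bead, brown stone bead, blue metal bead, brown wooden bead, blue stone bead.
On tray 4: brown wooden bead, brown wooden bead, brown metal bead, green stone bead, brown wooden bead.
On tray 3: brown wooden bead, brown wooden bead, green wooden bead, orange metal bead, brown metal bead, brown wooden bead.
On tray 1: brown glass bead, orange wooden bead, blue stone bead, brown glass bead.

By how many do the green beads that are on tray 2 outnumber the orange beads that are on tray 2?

green beads on tray 2: 3.
orange beads on tray 2: 3.
3 − 3 = 0.

0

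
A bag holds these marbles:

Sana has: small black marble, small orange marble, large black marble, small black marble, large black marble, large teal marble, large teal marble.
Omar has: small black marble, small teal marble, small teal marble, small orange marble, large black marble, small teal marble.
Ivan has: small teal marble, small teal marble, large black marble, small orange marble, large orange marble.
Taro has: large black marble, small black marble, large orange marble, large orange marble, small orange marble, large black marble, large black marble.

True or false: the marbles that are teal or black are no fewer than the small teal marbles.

True

There are 18 marbles that are teal or black.
There are 5 small teal marbles.
The claim requires 18 ≥ 5, which holds.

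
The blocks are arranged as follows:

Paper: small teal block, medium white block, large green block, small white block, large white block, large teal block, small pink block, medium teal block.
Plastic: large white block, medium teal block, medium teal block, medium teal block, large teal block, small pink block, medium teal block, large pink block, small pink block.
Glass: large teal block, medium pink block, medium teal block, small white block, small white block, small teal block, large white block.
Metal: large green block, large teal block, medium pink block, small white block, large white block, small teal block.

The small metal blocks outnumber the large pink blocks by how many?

1

small metal blocks: 2.
large pink blocks: 1.
2 − 1 = 1.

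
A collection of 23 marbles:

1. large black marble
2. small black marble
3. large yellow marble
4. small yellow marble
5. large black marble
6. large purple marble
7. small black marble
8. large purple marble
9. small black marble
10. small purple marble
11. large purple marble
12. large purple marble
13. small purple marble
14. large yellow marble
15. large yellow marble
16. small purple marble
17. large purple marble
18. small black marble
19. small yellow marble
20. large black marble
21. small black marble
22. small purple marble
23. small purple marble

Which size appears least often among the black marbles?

large

Counts by size (restricted to black marbles): small 5, large 3.
The minimum is 3, held uniquely by large.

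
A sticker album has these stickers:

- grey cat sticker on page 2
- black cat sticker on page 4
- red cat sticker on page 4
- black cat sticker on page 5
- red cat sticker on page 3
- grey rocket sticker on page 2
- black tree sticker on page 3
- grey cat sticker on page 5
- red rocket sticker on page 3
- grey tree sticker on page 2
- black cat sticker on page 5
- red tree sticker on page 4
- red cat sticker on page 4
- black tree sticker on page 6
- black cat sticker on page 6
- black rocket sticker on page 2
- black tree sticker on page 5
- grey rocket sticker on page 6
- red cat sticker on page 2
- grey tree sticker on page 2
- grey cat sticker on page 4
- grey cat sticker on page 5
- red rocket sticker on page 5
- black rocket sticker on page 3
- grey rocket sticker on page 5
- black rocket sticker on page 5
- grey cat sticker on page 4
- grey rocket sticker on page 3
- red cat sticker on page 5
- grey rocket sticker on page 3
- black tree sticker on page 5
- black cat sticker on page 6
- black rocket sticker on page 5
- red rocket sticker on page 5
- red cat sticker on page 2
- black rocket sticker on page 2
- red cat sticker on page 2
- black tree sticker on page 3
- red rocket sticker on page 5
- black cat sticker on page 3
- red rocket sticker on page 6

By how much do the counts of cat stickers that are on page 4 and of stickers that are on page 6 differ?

0

cat stickers on page 4: 5. stickers on page 6: 5.
|5 − 5| = 5 − 5 = 0.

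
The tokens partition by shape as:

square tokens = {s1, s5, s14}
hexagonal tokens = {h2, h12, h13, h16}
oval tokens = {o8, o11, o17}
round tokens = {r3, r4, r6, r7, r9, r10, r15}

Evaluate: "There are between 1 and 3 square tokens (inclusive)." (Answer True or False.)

True

|square tokens| = 3.
The claim requires 1 ≤ 3 ≤ 3, which holds.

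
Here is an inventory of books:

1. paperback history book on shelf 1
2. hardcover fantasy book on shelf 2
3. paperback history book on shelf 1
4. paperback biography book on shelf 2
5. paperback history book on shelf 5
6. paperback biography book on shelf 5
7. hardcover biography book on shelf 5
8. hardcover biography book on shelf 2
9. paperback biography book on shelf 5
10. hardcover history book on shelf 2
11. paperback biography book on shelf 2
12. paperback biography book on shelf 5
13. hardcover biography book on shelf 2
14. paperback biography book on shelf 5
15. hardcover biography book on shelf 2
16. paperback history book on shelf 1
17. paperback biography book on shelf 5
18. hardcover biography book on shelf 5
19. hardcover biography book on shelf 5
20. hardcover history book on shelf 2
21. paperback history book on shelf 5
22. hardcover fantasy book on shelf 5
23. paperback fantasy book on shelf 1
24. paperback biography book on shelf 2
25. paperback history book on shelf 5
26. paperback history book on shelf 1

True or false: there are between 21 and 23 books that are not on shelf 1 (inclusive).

True

books that are not on shelf 1: 21.
The claim requires 21 ≤ 21 ≤ 23, which holds.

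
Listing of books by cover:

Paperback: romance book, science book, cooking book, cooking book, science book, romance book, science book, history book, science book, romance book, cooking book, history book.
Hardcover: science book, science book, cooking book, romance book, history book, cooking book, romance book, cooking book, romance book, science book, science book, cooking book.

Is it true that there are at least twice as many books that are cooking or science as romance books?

True

books that are cooking or science: 15.
romance books: 6.
The claim requires 15 ≥ 2 × 6 = 12, which holds.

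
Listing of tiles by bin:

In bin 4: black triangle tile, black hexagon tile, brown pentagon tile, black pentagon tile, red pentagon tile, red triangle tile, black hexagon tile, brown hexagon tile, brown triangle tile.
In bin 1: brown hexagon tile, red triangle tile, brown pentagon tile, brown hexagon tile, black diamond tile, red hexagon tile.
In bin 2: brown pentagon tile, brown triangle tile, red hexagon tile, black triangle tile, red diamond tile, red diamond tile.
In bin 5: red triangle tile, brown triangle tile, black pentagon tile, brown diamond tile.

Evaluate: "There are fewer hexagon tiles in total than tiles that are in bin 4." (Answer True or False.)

There are 7 hexagon tiles.
There are 9 tiles in bin 4.
The claim requires 7 < 9, which holds.

True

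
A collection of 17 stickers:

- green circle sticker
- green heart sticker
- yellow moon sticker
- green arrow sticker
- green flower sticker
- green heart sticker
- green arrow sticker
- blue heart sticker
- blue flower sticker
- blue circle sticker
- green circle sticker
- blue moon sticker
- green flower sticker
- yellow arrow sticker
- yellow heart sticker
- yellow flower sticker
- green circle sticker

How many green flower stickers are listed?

2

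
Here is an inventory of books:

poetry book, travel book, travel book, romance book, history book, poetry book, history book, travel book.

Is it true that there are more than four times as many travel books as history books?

False

There are 3 travel books.
There are 2 history books.
The claim requires 3 > 4 × 2 = 8, which does not hold.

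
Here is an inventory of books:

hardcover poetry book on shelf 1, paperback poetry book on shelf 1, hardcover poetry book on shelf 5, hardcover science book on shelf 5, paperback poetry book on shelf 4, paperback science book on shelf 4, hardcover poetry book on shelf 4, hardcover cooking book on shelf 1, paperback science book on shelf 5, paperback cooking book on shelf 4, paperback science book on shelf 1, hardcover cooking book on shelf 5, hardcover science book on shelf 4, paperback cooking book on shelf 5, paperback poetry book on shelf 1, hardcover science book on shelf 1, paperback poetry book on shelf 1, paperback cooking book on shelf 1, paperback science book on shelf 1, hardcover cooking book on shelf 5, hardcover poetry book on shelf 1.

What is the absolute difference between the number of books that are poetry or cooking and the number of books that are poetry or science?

books that are poetry or cooking: 14. books that are poetry or science: 15.
|14 − 15| = 15 − 14 = 1.

1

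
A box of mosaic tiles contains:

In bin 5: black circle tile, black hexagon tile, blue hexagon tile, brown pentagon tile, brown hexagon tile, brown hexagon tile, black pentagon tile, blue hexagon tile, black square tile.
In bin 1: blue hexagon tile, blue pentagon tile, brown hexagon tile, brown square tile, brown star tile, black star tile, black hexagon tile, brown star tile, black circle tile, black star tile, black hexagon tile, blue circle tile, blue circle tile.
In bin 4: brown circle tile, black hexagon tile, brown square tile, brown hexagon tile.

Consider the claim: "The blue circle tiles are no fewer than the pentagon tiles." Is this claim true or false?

There are 2 blue circle tiles.
There are 3 pentagon tiles.
The claim requires 2 ≥ 3, which does not hold.

False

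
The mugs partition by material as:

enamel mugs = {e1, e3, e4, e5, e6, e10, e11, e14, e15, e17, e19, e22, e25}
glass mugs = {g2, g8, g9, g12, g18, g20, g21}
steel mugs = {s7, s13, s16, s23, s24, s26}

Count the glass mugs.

7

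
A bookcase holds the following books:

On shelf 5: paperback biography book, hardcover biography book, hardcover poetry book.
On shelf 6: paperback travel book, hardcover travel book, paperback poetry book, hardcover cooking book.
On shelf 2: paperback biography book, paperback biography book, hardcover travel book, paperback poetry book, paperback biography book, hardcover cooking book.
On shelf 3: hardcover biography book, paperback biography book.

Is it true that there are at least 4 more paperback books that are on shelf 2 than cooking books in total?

False

There are 4 paperback books on shelf 2.
There are 2 cooking books.
The claim requires 4 − 2 = 2 ≥ 4, which does not hold.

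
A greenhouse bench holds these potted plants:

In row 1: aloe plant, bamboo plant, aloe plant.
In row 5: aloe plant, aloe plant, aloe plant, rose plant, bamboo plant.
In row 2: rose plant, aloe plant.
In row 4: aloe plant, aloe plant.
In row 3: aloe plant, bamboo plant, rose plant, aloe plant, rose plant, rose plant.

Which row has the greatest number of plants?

Counts by row: row 3→6, row 5→5, row 1→3, row 4→2, row 2→2.
The maximum is 6, held uniquely by row 3.

row 3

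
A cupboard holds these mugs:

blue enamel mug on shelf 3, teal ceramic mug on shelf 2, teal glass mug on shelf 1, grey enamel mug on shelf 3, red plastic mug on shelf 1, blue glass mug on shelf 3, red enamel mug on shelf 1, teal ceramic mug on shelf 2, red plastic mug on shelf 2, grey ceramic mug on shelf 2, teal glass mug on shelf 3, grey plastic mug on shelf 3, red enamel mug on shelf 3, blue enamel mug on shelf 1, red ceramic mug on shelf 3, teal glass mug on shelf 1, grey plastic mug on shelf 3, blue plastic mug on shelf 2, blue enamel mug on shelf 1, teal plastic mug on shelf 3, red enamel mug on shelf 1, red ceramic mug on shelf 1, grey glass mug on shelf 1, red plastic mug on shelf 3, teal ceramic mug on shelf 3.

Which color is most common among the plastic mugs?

Counts by color (restricted to plastic mugs): red 3, grey 2, teal 1, blue 1.
The maximum is 3, held uniquely by red.

red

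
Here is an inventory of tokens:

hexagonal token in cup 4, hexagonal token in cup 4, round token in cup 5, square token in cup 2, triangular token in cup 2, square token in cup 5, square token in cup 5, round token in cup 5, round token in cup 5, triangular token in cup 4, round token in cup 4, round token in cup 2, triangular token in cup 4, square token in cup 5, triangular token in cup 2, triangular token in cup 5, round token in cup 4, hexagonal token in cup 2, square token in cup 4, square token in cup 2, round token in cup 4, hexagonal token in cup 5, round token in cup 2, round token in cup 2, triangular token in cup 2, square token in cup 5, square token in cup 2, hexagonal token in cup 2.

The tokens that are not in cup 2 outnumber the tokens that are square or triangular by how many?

tokens that are not in cup 2: 17.
tokens that are square or triangular: 14.
17 − 14 = 3.

3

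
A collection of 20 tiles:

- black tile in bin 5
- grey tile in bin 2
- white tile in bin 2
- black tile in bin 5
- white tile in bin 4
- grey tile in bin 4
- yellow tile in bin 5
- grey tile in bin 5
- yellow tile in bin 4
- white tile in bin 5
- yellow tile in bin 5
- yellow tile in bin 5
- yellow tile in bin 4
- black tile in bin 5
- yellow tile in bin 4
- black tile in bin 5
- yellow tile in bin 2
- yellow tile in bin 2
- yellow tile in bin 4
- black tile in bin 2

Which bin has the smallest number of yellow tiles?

bin 2

Counts by bin (restricted to yellow tiles): bin 4→4, bin 5→3, bin 2→2.
The minimum is 2, held uniquely by bin 2.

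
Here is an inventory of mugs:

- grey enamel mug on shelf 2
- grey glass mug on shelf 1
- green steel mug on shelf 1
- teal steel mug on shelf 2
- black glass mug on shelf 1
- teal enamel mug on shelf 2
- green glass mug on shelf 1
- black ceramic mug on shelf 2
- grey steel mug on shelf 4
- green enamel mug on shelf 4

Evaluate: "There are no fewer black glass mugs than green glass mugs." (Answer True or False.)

|black glass mugs| = 1.
|green glass mugs| = 1.
The claim requires 1 ≥ 1, which holds.

True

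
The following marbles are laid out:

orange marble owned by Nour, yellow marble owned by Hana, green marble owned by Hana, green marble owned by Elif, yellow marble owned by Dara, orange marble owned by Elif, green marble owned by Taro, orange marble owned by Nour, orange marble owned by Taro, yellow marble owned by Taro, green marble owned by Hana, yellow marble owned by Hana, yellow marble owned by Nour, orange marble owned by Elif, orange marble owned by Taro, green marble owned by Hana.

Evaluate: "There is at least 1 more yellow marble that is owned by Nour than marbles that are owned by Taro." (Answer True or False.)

Count of yellow marbles owned by Nour: 1.
Count of marbles owned by Taro: 4.
The claim requires 1 − 4 = -3 ≥ 1, which does not hold.

False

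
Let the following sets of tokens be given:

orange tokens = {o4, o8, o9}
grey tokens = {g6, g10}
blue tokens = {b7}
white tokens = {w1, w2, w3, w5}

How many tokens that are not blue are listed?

9

Total tokens: 10; with the excluded value: 1; remaining 10 − 1 = 9.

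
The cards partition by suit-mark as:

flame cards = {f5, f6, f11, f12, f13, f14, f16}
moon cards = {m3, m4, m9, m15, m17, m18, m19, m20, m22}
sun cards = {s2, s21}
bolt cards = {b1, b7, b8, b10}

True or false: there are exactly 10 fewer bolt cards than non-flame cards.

|bolt cards| = 4.
|non-flame cards| = 15.
The claim requires 15 − 4 (= 11) to equal 10, which does not hold.

False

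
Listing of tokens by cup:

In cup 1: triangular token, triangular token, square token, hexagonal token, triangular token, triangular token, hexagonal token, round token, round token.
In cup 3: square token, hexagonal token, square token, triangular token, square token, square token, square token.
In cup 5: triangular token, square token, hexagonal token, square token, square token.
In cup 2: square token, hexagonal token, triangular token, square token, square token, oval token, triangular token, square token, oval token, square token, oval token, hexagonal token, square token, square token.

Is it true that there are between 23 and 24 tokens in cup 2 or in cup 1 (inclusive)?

There are 23 tokens in cup 2 or in cup 1.
The claim requires 23 ≤ 23 ≤ 24, which holds.

True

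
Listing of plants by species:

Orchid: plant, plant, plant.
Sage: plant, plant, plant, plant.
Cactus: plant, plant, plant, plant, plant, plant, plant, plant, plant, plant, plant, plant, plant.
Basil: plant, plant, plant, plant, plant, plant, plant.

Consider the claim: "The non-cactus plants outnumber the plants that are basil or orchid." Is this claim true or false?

non-cactus plants: 14.
plants that are basil or orchid: 10.
The claim requires 14 > 10, which holds.

True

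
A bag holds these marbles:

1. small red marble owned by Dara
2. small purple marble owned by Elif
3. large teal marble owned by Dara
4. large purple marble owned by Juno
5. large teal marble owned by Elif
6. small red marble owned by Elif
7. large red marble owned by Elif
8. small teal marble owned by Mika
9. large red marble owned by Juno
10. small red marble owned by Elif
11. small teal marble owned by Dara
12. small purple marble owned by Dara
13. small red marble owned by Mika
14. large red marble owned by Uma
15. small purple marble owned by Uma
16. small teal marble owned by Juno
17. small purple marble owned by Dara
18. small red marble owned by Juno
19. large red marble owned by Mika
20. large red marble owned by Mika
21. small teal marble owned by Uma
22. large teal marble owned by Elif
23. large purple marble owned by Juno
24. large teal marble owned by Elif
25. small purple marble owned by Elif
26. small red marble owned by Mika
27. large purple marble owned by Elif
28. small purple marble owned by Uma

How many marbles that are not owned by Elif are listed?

Total marbles: 28; with the excluded value: 9; remaining 28 − 9 = 19.

19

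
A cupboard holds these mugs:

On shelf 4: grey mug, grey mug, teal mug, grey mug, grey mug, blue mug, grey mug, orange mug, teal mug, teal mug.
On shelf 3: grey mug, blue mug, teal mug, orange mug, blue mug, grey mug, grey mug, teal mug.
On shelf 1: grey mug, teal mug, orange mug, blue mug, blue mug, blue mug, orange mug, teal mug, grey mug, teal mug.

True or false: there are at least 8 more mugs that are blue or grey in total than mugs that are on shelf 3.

True

|mugs that are blue or grey| = 16.
|mugs on shelf 3| = 8.
The claim requires 16 − 8 = 8 ≥ 8, which holds.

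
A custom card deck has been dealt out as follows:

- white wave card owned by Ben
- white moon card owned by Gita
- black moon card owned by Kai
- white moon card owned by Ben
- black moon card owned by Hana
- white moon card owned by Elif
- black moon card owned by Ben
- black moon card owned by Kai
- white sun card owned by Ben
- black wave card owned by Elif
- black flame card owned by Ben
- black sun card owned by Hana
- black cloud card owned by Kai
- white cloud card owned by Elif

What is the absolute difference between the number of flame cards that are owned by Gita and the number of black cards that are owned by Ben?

flame cards owned by Gita: 0. black cards owned by Ben: 2.
|0 − 2| = 2 − 0 = 2.

2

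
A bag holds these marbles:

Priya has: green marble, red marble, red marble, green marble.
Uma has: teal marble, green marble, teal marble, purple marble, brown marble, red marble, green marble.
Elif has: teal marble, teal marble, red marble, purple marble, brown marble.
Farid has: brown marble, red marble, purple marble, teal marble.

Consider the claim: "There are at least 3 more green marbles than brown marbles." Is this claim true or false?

False

green marbles: 4.
brown marbles: 3.
The claim requires 4 − 3 = 1 ≥ 3, which does not hold.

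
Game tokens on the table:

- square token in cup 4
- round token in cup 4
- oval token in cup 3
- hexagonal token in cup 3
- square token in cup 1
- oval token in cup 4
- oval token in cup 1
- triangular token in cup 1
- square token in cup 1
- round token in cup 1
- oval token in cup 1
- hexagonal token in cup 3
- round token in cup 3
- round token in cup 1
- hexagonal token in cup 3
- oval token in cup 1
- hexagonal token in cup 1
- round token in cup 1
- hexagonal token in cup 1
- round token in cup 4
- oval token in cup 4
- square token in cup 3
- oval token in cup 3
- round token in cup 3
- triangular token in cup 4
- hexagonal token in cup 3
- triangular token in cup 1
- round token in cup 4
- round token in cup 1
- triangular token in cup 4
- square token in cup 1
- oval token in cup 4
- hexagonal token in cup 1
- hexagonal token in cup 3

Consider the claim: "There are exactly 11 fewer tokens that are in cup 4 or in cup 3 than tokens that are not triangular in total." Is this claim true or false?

True

There are 19 tokens in cup 4 or in cup 3.
There are 30 tokens that are not triangular.
The claim requires 30 − 19 (= 11) to equal 11, which holds.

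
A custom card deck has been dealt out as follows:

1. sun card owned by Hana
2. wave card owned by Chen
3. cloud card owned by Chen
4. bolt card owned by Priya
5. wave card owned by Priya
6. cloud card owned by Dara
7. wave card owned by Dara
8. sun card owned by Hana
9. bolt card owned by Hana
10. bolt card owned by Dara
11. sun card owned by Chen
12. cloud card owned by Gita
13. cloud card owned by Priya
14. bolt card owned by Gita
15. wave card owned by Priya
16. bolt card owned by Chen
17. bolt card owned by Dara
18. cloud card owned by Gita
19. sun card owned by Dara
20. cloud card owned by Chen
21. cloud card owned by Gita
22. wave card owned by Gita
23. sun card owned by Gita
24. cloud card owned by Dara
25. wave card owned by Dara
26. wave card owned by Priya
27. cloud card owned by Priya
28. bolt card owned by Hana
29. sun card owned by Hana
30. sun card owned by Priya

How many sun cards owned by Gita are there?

1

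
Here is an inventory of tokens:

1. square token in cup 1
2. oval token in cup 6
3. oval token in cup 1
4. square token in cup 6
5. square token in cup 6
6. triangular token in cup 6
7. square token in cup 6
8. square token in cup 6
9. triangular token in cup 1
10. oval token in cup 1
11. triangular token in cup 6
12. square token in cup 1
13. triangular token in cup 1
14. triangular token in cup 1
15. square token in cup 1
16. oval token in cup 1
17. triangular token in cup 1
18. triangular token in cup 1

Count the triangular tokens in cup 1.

5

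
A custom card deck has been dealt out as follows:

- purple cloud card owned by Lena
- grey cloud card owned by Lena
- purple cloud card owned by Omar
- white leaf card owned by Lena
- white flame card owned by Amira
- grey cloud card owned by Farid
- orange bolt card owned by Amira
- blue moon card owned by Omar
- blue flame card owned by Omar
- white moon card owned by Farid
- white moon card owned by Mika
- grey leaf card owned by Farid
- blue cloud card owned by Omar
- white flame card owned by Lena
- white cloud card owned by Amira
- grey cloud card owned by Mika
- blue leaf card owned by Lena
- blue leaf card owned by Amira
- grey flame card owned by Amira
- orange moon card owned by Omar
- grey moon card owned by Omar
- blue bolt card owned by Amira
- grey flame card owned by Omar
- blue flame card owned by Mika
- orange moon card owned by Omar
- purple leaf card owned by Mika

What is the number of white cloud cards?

1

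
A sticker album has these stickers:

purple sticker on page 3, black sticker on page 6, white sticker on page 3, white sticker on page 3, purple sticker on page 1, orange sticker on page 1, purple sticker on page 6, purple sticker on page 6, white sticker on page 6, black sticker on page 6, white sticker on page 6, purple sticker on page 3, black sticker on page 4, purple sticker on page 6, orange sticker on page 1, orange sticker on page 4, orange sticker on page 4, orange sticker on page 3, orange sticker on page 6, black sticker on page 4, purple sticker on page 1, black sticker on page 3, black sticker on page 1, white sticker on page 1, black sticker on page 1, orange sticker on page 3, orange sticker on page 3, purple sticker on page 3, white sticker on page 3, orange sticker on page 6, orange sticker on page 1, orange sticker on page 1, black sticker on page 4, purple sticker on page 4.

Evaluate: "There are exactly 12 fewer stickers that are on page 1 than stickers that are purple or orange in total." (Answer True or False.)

|stickers on page 1| = 9.
|stickers that are purple or orange| = 20.
The claim requires 20 − 9 (= 11) to equal 12, which does not hold.

False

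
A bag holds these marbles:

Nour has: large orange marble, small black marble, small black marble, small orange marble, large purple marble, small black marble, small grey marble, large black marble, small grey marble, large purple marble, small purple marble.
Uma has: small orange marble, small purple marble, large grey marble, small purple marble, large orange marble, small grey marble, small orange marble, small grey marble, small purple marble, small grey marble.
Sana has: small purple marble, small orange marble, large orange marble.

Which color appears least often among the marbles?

Counts by color: purple 7, orange 7, grey 6, black 4.
The minimum is 4, held uniquely by black.

black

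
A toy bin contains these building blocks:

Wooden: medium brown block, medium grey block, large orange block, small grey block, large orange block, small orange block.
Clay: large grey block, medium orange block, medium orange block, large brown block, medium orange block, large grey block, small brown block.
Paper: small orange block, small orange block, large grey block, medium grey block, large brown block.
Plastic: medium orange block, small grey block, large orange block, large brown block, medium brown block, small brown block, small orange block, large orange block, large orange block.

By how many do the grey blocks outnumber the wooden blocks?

grey blocks: 7.
wooden blocks: 6.
7 − 6 = 1.

1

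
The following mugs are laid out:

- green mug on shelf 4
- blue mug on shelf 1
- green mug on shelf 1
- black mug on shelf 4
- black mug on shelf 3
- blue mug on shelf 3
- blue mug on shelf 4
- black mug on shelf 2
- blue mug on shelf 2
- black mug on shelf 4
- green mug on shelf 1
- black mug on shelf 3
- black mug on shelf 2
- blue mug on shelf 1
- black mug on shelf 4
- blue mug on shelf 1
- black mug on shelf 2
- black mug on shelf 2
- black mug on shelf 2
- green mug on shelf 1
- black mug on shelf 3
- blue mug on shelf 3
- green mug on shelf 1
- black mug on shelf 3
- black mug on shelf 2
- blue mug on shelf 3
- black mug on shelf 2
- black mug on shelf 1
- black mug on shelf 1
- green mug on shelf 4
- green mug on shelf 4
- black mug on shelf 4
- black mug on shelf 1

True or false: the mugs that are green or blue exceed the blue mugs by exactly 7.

mugs that are green or blue: 15.
blue mugs: 8.
The claim requires 15 − 8 (= 7) to equal 7, which holds.

True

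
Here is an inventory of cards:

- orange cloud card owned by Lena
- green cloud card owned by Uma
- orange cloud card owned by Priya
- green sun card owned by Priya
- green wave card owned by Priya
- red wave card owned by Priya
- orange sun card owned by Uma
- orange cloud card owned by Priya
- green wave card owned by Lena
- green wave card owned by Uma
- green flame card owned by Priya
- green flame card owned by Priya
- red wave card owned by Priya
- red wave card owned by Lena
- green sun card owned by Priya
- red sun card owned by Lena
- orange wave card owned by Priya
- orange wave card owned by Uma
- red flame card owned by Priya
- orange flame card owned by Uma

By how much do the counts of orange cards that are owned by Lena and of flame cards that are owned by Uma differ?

0

orange cards owned by Lena: 1. flame cards owned by Uma: 1.
|1 − 1| = 1 − 1 = 0.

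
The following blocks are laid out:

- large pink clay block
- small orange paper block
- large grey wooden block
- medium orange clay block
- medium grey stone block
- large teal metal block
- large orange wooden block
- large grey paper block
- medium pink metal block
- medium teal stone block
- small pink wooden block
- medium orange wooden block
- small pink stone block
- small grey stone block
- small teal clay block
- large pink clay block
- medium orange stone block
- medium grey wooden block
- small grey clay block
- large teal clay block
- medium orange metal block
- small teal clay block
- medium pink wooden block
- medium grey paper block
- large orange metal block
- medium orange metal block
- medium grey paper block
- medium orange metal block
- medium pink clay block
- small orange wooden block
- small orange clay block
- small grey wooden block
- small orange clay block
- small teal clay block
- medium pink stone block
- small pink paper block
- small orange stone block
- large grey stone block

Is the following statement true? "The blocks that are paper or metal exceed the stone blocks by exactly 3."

|blocks that are paper or metal| = 11.
|stone blocks| = 8.
The claim requires 11 − 8 (= 3) to equal 3, which holds.

True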